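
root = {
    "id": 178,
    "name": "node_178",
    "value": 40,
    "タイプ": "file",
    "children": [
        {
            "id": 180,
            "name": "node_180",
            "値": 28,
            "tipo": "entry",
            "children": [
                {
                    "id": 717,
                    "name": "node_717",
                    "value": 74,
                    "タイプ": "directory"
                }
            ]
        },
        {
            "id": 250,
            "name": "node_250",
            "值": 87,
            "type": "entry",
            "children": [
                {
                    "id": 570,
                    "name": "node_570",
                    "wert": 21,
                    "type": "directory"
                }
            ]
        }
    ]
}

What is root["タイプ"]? "file"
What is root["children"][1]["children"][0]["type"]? "directory"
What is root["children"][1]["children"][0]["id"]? 570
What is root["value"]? 40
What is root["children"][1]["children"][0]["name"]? "node_570"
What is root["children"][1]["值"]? 87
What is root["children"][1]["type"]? "entry"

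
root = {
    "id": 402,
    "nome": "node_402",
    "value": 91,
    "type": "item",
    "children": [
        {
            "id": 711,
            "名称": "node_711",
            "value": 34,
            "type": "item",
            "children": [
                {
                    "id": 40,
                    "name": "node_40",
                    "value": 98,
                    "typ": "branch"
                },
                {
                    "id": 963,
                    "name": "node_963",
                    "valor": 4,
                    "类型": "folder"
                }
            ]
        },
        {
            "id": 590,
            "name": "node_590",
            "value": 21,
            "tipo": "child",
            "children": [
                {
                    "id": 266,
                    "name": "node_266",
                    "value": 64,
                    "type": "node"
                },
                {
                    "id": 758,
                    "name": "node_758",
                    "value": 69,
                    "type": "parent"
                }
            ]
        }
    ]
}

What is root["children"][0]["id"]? 711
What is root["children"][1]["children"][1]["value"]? 69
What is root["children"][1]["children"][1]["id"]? 758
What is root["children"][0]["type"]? "item"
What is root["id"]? 402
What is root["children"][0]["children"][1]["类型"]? "folder"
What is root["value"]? 91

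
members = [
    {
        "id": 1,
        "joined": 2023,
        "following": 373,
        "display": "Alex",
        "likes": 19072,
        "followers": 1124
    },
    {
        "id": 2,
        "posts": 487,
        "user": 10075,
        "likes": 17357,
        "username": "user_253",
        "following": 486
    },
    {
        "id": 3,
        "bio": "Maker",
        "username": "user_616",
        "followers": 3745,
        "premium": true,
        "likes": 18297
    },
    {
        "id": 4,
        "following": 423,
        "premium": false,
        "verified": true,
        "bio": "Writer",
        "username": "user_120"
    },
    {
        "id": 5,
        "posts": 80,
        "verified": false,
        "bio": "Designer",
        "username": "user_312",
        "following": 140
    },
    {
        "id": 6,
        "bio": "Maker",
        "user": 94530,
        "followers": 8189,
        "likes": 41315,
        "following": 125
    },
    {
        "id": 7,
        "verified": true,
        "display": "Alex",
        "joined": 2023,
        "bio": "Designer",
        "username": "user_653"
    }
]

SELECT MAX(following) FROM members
486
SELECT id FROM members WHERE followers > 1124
[3, 6]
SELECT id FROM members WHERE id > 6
[7]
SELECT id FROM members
[1, 2, 3, 4, 5, 6, 7]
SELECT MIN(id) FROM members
1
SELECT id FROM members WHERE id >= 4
[4, 5, 6, 7]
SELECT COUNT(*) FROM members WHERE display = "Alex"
2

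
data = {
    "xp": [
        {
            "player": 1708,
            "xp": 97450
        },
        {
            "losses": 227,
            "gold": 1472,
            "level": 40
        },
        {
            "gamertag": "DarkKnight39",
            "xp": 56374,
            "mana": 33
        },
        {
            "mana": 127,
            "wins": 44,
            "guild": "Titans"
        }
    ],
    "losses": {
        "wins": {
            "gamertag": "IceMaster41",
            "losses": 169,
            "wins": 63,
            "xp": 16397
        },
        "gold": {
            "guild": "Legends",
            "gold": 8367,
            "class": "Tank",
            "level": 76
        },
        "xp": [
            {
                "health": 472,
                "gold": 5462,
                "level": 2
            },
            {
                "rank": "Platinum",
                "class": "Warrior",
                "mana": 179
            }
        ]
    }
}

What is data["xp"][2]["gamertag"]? "DarkKnight39"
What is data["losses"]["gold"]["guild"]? "Legends"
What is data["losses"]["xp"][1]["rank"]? "Platinum"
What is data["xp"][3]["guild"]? "Titans"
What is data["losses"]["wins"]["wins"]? 63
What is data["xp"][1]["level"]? 40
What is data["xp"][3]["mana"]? 127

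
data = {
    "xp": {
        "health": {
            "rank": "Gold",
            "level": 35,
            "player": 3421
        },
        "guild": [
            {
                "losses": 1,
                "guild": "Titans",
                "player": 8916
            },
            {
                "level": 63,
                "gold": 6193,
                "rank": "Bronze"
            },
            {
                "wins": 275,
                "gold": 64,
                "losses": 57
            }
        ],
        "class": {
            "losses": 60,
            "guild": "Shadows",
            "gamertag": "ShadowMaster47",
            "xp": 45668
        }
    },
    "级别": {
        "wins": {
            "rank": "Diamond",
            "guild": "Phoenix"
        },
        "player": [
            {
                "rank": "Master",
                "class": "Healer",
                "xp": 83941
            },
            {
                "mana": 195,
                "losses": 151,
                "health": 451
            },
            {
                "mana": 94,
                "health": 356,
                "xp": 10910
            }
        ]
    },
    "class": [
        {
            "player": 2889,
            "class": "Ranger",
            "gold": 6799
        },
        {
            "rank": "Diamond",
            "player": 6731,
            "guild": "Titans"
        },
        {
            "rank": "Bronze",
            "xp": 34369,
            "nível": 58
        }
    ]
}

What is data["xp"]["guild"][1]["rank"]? "Bronze"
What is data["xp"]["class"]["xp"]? 45668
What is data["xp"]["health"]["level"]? 35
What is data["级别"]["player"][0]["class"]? "Healer"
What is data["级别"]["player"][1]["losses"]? 151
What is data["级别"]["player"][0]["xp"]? 83941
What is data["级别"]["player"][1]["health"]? 451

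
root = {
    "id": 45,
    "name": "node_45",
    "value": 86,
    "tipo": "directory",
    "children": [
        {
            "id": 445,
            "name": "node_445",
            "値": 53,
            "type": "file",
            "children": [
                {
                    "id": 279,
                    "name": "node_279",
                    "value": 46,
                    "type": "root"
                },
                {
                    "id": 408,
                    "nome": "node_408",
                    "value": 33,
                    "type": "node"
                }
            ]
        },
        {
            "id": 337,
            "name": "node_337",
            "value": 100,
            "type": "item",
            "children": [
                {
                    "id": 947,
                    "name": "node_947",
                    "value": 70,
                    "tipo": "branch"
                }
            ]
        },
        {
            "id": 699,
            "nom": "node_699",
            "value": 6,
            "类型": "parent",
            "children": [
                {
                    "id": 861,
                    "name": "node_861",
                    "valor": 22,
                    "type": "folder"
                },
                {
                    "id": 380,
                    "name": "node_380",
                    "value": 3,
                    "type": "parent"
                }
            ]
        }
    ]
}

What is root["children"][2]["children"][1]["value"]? 3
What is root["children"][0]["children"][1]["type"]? "node"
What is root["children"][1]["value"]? 100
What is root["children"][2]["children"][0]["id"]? 861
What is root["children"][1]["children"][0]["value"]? 70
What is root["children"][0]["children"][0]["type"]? "root"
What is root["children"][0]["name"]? "node_445"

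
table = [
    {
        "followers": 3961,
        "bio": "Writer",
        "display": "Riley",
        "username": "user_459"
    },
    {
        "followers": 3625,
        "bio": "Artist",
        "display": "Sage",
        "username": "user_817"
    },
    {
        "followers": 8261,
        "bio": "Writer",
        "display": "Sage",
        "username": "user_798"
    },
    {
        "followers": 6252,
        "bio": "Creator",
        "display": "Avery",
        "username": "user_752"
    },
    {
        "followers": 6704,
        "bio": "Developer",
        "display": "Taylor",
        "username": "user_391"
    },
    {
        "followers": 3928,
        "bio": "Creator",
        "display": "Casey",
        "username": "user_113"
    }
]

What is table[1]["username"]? "user_817"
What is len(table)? 6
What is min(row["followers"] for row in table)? 3625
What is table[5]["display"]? "Casey"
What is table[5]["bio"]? "Creator"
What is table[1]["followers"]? 3625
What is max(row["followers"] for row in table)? 8261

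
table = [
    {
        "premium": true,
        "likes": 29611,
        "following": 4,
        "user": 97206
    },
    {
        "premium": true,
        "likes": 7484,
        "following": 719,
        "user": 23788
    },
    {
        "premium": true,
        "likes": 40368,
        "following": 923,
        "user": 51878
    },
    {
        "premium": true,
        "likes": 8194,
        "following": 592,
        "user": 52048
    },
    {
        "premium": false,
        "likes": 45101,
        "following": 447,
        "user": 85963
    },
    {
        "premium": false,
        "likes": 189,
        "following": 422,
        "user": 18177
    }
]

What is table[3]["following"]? 592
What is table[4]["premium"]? False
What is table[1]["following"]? 719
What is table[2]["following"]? 923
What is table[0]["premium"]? True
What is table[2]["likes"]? 40368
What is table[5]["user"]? 18177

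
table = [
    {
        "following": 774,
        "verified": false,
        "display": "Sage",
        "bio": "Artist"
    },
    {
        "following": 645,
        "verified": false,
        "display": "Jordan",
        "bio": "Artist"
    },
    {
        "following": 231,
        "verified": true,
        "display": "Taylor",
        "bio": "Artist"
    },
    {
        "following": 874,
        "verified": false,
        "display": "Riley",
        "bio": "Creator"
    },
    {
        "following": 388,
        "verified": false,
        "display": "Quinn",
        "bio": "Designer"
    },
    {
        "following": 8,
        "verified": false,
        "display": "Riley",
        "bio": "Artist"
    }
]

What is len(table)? 6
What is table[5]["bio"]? "Artist"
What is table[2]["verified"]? True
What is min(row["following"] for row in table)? 8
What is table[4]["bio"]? "Designer"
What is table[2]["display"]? "Taylor"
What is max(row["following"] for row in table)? 874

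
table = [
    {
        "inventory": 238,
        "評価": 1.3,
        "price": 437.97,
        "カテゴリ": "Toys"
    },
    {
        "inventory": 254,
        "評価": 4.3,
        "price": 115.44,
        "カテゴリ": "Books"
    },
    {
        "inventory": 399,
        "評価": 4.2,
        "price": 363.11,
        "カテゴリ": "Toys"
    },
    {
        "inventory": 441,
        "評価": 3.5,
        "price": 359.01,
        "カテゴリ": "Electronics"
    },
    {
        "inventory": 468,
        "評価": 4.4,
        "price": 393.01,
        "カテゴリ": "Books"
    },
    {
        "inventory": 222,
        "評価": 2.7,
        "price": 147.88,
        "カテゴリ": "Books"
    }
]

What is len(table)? 6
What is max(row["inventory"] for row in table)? 468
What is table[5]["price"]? 147.88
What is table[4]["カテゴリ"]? "Books"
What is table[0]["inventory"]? 238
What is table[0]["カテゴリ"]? "Toys"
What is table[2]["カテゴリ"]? "Toys"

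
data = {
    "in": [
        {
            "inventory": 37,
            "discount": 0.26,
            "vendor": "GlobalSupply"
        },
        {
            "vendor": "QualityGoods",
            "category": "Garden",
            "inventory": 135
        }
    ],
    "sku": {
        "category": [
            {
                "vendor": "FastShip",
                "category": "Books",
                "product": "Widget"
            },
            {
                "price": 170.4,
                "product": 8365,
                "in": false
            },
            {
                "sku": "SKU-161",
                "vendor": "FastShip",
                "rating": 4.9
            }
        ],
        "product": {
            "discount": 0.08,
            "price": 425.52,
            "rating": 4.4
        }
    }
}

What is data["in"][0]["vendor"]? "GlobalSupply"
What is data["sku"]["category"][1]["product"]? 8365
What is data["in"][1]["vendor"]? "QualityGoods"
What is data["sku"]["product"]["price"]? 425.52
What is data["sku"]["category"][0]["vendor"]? "FastShip"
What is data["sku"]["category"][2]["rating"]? 4.9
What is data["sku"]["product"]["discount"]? 0.08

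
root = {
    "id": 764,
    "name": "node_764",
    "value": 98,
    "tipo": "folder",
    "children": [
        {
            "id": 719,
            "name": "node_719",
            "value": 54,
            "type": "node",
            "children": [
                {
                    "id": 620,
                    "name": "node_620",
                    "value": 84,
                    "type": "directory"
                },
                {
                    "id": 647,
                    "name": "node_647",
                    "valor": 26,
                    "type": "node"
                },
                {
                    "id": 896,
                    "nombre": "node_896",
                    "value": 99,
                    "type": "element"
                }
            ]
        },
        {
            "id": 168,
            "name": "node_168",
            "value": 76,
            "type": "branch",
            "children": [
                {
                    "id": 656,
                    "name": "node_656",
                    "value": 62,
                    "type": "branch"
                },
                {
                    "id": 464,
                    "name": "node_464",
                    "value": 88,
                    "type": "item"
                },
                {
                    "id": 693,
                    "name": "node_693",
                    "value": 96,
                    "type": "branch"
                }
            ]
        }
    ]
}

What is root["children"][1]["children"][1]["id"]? 464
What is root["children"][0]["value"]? 54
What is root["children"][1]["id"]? 168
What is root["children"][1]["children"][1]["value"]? 88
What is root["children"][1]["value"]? 76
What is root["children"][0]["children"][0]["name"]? "node_620"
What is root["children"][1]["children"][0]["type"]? "branch"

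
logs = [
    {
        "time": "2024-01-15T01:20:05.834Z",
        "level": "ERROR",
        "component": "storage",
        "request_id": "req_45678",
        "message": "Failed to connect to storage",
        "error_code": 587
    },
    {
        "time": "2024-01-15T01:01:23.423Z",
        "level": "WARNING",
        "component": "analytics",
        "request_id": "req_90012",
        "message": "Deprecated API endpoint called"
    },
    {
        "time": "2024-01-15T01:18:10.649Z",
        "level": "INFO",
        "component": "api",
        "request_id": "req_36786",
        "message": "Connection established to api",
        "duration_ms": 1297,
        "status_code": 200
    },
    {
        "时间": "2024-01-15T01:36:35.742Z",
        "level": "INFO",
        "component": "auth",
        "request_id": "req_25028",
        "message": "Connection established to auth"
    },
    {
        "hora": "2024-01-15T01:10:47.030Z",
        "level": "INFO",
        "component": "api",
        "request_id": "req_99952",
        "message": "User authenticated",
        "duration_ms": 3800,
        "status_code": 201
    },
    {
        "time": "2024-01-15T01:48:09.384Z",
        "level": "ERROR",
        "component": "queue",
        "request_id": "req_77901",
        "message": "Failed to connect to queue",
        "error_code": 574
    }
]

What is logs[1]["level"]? "WARNING"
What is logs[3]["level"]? "INFO"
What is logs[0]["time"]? "2024-01-15T01:20:05.834Z"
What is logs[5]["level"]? "ERROR"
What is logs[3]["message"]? "Connection established to auth"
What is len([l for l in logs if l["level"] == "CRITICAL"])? 0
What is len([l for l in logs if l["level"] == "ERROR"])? 2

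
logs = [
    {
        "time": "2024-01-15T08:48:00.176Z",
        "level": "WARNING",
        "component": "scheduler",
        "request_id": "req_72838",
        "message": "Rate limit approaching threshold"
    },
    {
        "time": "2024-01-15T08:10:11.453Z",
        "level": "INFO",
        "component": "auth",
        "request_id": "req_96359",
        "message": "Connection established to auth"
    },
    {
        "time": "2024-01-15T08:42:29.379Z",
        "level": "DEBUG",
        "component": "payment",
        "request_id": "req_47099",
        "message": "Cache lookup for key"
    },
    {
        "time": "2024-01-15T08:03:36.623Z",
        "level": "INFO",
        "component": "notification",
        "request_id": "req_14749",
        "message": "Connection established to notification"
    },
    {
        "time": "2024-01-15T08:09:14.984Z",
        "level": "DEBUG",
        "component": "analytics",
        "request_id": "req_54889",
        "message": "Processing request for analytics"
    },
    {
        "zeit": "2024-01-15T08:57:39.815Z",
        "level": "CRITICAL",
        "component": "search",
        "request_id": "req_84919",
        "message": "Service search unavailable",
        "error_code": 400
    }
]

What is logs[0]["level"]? "WARNING"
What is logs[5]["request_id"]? "req_84919"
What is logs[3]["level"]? "INFO"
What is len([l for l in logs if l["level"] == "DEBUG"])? 2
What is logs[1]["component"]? "auth"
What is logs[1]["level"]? "INFO"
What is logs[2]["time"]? "2024-01-15T08:42:29.379Z"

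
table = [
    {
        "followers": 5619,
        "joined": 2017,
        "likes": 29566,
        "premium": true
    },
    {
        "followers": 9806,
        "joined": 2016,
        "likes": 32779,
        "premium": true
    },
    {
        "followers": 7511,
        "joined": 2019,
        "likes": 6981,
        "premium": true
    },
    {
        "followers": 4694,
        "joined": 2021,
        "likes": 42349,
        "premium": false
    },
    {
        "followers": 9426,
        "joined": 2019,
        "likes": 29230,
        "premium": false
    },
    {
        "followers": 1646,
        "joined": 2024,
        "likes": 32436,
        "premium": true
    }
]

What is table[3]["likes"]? 42349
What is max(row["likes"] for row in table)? 42349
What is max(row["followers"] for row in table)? 9806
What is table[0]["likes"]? 29566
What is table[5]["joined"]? 2024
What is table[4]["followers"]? 9426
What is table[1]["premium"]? True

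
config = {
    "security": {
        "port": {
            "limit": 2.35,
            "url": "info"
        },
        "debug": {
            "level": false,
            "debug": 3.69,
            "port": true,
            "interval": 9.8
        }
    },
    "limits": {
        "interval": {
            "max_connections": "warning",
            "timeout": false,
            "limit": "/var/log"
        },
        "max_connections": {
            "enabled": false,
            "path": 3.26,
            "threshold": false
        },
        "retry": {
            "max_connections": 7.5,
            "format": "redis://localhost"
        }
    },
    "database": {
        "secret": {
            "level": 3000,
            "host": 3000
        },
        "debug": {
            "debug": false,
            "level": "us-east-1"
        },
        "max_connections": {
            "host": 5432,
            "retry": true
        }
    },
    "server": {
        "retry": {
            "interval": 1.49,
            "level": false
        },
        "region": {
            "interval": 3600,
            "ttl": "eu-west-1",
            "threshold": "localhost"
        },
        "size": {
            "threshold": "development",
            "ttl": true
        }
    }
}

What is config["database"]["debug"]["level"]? "us-east-1"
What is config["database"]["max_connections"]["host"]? 5432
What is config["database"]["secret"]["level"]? 3000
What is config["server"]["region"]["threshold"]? "localhost"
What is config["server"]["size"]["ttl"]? True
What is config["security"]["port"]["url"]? "info"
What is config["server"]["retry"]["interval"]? 1.49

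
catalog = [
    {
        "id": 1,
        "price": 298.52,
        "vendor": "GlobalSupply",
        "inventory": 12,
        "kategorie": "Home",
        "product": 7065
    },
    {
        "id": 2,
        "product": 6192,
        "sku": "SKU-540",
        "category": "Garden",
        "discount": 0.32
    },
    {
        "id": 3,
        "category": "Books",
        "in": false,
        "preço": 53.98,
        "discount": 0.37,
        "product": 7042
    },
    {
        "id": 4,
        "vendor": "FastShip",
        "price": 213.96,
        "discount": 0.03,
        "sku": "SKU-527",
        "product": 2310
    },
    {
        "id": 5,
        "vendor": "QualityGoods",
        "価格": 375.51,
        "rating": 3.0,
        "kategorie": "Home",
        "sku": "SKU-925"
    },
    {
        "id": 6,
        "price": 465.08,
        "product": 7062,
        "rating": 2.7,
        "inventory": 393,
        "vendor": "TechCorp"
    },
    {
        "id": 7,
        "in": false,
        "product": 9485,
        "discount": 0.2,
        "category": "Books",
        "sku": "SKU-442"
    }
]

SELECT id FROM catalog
[1, 2, 3, 4, 5, 6, 7]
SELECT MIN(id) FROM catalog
1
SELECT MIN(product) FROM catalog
2310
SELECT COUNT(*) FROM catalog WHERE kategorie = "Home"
2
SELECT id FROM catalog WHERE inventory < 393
[1]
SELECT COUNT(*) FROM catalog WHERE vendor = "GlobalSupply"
1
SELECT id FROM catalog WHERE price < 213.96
[]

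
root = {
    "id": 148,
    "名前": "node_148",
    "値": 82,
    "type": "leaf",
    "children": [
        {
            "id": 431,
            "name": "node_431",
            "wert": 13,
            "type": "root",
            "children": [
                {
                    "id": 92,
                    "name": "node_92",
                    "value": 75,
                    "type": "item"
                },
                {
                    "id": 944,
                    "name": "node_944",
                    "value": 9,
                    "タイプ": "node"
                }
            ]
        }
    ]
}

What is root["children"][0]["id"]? 431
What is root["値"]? 82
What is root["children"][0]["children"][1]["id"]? 944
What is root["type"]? "leaf"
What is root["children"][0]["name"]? "node_431"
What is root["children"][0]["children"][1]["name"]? "node_944"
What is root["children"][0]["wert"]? 13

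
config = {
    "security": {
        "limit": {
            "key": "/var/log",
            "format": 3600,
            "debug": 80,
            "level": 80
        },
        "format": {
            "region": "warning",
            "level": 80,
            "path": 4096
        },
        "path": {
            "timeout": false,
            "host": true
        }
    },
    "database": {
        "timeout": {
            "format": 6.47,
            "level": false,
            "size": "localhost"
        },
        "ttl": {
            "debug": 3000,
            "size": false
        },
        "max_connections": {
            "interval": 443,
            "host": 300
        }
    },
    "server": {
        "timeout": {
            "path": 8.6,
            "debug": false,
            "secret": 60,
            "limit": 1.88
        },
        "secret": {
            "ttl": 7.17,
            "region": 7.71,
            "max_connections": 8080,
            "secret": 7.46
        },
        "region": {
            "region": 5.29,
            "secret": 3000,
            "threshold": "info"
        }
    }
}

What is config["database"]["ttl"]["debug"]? 3000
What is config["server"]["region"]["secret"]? 3000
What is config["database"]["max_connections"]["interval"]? 443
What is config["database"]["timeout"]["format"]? 6.47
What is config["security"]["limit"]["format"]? 3600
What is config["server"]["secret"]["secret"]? 7.46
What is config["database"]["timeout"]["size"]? "localhost"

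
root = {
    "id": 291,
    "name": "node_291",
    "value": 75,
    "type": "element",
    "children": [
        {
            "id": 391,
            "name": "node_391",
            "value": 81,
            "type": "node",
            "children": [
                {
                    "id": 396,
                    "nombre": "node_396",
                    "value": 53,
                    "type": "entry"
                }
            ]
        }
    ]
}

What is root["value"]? 75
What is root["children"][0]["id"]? 391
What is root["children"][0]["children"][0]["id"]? 396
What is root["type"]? "element"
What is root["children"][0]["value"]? 81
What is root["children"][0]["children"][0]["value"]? 53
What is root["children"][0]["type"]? "node"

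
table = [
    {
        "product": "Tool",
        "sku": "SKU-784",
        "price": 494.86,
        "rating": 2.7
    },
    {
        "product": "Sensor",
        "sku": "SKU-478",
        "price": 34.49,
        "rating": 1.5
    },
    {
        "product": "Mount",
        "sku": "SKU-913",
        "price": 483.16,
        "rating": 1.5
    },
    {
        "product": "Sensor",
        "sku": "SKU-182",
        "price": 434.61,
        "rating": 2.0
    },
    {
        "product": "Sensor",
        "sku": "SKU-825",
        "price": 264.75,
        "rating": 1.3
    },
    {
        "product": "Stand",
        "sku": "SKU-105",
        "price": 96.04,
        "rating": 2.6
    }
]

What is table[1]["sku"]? "SKU-478"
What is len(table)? 6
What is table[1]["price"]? 34.49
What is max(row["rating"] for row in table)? 2.7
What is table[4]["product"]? "Sensor"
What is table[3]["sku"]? "SKU-182"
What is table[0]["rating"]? 2.7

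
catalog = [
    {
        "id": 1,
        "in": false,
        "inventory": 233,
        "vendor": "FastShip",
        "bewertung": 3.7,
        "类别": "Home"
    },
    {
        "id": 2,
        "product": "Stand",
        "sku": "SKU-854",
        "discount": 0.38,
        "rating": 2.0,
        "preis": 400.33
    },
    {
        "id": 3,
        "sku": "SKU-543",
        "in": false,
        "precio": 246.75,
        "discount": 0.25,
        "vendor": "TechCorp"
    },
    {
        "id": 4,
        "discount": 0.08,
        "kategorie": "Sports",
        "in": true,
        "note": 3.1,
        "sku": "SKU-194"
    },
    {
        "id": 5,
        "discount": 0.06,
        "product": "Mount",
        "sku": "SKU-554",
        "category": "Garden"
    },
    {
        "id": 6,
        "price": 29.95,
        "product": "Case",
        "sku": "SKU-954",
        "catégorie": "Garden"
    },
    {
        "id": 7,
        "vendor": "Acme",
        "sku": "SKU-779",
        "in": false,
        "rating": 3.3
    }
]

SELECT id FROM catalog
[1, 2, 3, 4, 5, 6, 7]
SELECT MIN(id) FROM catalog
1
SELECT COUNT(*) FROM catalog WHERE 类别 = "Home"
1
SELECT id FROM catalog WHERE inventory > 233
[]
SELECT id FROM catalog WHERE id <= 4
[1, 2, 3, 4]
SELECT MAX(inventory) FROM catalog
233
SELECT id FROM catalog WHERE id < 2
[1]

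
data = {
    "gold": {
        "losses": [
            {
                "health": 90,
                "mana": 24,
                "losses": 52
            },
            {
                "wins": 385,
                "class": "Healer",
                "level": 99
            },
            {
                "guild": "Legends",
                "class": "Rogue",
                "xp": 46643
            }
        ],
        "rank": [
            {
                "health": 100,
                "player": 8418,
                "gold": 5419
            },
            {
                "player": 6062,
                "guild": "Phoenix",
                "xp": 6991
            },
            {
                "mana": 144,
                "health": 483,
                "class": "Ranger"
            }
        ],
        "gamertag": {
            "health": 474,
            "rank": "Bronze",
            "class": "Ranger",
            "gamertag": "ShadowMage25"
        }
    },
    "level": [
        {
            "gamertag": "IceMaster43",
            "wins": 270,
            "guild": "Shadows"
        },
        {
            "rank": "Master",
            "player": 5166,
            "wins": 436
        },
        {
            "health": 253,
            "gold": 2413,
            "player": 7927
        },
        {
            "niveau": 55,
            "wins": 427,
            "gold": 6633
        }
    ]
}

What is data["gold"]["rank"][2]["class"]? "Ranger"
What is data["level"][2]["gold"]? 2413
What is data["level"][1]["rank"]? "Master"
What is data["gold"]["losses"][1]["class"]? "Healer"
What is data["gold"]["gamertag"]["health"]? 474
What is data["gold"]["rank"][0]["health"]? 100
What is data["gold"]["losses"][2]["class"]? "Rogue"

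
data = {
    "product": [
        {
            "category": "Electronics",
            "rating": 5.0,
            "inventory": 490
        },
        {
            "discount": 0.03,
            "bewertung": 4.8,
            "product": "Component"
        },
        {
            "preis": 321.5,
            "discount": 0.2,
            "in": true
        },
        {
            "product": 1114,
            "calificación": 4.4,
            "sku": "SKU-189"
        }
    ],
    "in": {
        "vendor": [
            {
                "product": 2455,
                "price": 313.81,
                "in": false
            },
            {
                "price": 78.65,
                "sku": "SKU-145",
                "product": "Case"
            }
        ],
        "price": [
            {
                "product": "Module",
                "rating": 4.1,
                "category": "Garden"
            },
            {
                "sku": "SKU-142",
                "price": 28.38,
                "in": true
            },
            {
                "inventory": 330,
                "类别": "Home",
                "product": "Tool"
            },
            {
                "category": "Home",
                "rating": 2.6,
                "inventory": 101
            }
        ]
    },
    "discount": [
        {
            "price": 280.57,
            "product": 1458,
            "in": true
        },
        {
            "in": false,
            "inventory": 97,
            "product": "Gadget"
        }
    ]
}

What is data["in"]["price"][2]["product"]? "Tool"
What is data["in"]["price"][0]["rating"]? 4.1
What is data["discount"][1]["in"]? False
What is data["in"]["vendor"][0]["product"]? 2455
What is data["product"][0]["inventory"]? 490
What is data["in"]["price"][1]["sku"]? "SKU-142"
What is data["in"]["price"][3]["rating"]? 2.6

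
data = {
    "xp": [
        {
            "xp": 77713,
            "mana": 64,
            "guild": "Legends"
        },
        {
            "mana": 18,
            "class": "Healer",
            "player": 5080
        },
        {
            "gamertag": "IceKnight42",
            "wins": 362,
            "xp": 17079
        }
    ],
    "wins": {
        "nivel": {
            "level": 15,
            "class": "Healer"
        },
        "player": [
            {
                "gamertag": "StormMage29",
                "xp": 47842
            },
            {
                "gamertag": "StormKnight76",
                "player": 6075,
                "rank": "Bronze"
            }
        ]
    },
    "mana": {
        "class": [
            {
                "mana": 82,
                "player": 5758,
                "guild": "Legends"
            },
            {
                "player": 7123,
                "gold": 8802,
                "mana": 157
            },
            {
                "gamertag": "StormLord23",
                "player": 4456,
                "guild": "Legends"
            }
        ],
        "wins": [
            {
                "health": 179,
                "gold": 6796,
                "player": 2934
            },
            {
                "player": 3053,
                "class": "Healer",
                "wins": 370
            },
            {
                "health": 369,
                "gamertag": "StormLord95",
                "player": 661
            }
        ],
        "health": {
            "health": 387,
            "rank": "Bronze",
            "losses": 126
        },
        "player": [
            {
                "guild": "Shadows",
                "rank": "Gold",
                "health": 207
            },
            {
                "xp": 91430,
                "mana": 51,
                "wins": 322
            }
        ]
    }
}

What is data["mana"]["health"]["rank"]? "Bronze"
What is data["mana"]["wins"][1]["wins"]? 370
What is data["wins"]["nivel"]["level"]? 15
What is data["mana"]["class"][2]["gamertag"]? "StormLord23"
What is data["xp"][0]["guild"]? "Legends"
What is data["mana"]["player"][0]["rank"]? "Gold"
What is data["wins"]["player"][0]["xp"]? 47842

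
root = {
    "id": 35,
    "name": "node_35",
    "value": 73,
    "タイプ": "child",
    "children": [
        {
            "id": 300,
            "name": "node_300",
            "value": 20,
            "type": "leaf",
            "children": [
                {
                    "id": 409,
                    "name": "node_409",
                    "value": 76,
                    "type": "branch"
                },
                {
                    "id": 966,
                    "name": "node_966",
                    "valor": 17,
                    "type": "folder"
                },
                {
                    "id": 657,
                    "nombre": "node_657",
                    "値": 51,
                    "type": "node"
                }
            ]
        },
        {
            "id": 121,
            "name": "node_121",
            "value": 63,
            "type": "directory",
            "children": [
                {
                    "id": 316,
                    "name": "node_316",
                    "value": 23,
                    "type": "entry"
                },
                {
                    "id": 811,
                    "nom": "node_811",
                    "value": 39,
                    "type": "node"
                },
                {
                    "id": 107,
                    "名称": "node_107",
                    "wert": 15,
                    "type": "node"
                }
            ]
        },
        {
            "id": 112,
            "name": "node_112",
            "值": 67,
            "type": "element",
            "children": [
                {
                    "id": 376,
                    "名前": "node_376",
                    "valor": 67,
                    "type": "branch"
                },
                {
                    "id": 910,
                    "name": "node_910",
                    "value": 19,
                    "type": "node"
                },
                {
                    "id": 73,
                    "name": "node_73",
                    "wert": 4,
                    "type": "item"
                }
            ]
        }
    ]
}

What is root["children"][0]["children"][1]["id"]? 966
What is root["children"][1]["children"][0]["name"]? "node_316"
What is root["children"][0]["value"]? 20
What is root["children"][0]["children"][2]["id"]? 657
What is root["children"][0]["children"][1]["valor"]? 17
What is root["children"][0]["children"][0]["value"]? 76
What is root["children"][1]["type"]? "directory"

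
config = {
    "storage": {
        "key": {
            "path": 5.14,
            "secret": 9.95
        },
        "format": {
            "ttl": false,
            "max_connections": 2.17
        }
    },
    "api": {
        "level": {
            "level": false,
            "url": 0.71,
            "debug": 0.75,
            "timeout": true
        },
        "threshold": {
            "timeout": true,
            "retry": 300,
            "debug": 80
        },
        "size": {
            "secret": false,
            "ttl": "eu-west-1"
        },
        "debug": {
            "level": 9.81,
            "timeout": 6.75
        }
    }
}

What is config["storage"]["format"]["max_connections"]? 2.17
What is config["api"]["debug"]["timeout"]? 6.75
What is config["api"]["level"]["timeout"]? True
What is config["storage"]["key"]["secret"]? 9.95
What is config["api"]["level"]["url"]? 0.71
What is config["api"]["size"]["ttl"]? "eu-west-1"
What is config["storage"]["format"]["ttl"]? False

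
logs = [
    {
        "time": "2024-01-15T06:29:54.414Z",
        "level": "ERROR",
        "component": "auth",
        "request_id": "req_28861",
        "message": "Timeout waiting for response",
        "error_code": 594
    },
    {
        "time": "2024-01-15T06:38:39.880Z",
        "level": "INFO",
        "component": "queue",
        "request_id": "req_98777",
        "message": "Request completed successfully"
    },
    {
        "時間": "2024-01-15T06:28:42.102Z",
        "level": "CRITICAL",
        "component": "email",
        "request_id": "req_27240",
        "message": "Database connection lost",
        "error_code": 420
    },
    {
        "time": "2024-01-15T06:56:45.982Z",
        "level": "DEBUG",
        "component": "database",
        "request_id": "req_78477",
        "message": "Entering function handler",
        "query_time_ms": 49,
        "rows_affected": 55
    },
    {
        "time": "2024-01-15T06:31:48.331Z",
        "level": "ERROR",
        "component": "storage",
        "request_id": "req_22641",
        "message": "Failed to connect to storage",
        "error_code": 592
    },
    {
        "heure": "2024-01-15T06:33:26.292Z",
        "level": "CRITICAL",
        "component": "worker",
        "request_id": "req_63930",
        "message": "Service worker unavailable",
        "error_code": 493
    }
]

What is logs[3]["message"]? "Entering function handler"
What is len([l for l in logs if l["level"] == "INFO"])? 1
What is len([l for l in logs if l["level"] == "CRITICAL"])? 2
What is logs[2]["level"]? "CRITICAL"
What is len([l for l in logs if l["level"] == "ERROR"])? 2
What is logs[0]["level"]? "ERROR"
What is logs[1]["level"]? "INFO"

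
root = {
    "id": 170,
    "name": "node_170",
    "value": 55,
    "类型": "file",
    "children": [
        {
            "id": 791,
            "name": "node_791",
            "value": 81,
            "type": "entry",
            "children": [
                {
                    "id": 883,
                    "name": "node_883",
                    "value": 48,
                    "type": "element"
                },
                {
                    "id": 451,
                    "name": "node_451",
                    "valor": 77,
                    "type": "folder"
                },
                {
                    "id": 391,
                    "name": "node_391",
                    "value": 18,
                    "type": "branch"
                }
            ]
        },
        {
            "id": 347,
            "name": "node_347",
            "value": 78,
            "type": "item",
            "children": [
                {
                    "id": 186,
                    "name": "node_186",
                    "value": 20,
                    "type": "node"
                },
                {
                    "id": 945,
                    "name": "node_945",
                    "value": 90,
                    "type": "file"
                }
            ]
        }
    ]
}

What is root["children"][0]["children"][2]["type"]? "branch"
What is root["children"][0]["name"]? "node_791"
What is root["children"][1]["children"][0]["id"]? 186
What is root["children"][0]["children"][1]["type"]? "folder"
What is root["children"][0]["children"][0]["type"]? "element"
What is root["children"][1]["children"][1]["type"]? "file"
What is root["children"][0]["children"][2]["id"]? 391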